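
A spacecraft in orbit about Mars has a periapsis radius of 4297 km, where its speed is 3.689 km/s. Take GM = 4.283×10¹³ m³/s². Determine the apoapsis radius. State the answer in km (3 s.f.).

r_p = 4.297×10⁶ m.
Specific energy ε = v²/2 − μ/r = -3.163×10⁶ J/kg, so a = −μ/(2ε) = 6.770×10⁶ m.
The apsides satisfy r_p + r_a = 2a, so the apoapsis radius is 2a − r_p = 9.244×10⁶ m = 9243.7 km.

apoapsis radius ≈ 9240 km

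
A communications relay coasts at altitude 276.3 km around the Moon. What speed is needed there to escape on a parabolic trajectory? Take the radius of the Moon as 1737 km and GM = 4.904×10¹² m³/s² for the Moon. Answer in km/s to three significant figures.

r = 1737 + 276.3 = 2013.3 km = 2.0133×10⁶ m.
Escape speed v_esc = √(2μ/r) = √(2 × 4.904×10¹² / 2.013×10⁶) = √(4.872×10⁶) = 2207 m/s.
= 2.207 km/s.

v_esc ≈ 2.21 km/s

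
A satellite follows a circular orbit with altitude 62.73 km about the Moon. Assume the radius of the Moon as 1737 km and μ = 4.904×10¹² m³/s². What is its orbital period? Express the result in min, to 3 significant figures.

r = 1737 + 62.73 = 1799.7 km = 1.7997×10⁶ m.
Kepler's third law: T = 2π√(r³/μ) = 2π√((1.800×10⁶)³ / 4.904×10¹²).
r³/μ = 1.189×10⁶ s², so T = 2π × 1.090×10³ = 6.850×10³ s.
Converting: 6.850×10³ s ÷ 60.00 = 114.2 min.

T ≈ 114 min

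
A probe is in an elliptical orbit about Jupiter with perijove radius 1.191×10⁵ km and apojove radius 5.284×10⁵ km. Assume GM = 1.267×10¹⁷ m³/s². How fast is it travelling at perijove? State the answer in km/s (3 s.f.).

Semi-major axis a = (r_p + r_a)/2 = 3.2375×10⁵ km = 3.238×10⁸ m.
Vis-viva: v² = μ(2/r − 1/a) = 1.267×10¹⁷ × (1.679×10⁻⁸ − 3.089×10⁻⁹) = 1.736×10⁹ m²/s².
v = 41670 m/s = 41.67 km/s.

v ≈ 41.7 km/s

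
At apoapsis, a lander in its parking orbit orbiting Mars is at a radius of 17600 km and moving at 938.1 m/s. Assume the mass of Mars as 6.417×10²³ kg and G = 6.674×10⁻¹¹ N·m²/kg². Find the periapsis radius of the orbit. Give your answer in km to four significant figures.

periapsis radius ≈ 3885 km

μ = GM = 6.674×10⁻¹¹ × 6.417×10²³ = 4.283×10¹³ m³/s².
r_a = 1.760×10⁷ m.
Specific energy ε = v²/2 − μ/r = -1.993×10⁶ J/kg, so a = −μ/(2ε) = 1.074×10⁷ m.
The apsides satisfy r_p + r_a = 2a, so the periapsis radius is 2a − r_a = 3.885×10⁶ m = 3885.1 km.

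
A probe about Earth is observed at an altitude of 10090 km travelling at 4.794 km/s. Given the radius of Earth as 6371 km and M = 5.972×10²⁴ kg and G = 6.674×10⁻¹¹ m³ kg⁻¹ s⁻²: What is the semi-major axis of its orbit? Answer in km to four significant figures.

μ = GM = 6.674×10⁻¹¹ × 5.972×10²⁴ = 3.986×10¹⁴ m³/s².
r = 6371 + 10090 = 16461 km = 1.646×10⁷ m.
Vis-viva rearranged: 1/a = 2/r − v²/μ = 1.215×10⁻⁷ − 5.766×10⁻⁸ = 6.384×10⁻⁸ m⁻¹.
a = 1.566×10⁷ m = 15665 km.

a ≈ 15660 km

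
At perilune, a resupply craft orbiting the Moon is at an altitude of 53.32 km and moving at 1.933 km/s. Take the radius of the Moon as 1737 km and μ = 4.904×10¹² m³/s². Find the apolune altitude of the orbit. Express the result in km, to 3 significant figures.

r_p = 1737 + 53.32 = 1790.3 km = 1.790×10⁶ m.
Specific energy ε = v²/2 − μ/r = -8.709×10⁵ J/kg, so a = −μ/(2ε) = 2.815×10⁶ m.
The apsides satisfy r_p + r_a = 2a, so the apolune radius is 2a − r_p = 3.840×10⁶ m = 3840.4 km.
Apolune altitude = 3840.4 − 1737 = 2103.4 km.

apolune altitude ≈ 2100 km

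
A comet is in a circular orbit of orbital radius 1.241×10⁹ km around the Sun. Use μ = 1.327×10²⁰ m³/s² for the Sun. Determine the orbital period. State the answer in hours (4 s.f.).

r = 1.241×10⁹ km = 1.241×10¹² m.
Kepler's third law: T = 2π√(r³/μ) = 2π√((1.241×10¹²)³ / 1.327×10²⁰).
r³/μ = 1.440×10¹⁶ s², so T = 2π × 1.200×10⁸ = 7.541×10⁸ s.
Converting: 7.541×10⁸ s ÷ 3600 = 2.095×10⁵ hours.

T ≈ 209500 hours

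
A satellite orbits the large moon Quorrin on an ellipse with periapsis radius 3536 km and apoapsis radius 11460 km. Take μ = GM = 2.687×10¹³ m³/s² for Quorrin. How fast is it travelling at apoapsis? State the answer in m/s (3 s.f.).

v ≈ 1050 m/s

Semi-major axis a = (r_p + r_a)/2 = 7498.0 km = 7.498×10⁶ m.
Vis-viva: v² = μ(2/r − 1/a) = 2.687×10¹³ × (1.745×10⁻⁷ − 1.334×10⁻⁷) = 1.106×10⁶ m²/s².
v = 1052 m/s.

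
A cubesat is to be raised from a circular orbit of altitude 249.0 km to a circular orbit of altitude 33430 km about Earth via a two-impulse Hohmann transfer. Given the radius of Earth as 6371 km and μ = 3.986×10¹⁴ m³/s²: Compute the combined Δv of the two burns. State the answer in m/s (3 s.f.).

Δv_total ≈ 3880 m/s

r₁ = 6371 + 249.0 = 6620.0 km = 6.6200×10⁶ m.
r₂ = 6371 + 33430 = 39801 km = 3.9801×10⁷ m.
Transfer ellipse a_t = (r₁ + r₂)/2 = 2.321×10⁷ m.
At r₁: circular v_c1 = √(μ/r₁) = 7760 m/s; transfer-perigee v_p = √[μ(2/r₁ − 1/a_t)] = 10160 m/s.
Δv₁ = v_p − v_c1 = 2402 m/s.
At r₂: circular v_c2 = √(μ/r₂) = 3165 m/s; transfer-apogee v_a = √[μ(2/r₂ − 1/a_t)] = 1690 m/s.
Δv₂ = v_c2 − v_a = 1475 m/s.
Total Δv = Δv₁ + Δv₂ = 3876 m/s.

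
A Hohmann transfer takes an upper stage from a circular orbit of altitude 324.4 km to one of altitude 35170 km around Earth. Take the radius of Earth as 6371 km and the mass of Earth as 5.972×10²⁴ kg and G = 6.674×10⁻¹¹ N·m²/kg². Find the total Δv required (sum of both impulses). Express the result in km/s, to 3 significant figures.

Δv_total ≈ 3.88 km/s

μ = GM = 6.674×10⁻¹¹ × 5.972×10²⁴ = 3.986×10¹⁴ m³/s².
r₁ = 6371 + 324.4 = 6695.4 km = 6.6954×10⁶ m.
r₂ = 6371 + 35170 = 41541 km = 4.1541×10⁷ m.
Transfer ellipse a_t = (r₁ + r₂)/2 = 2.412×10⁷ m.
At r₁: circular v_c1 = √(μ/r₁) = 7716 m/s; transfer-perigee v_p = √[μ(2/r₁ − 1/a_t)] = 10130 m/s.
Δv₁ = v_p − v_c1 = 2410 m/s.
At r₂: circular v_c2 = √(μ/r₂) = 3098 m/s; transfer-apogee v_a = √[μ(2/r₂ − 1/a_t)] = 1632 m/s.
Δv₂ = v_c2 − v_a = 1465 m/s.
Total Δv = Δv₁ + Δv₂ = 3876 m/s = 3.876 km/s.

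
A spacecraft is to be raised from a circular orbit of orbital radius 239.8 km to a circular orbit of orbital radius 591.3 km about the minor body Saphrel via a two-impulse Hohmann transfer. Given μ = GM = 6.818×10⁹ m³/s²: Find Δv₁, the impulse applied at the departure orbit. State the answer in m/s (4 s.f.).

r₁ = 239.8 km = 2.398×10⁵ m.
r₂ = 591.3 km = 5.913×10⁵ m.
Transfer ellipse a_t = (r₁ + r₂)/2 = 4.156×10⁵ m.
At r₁: circular v_c1 = √(μ/r₁) = 168.6 m/s; transfer-periapsis v_p = √[μ(2/r₁ − 1/a_t)] = 201.1 m/s.
Δv₁ = v_p − v_c1 = 32.52 m/s.

Δv ≈ 32.52 m/s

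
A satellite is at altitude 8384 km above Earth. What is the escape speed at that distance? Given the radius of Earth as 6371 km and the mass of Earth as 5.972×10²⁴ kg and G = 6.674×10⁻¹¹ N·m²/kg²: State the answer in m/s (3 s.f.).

v_esc ≈ 7350 m/s

μ = GM = 6.674×10⁻¹¹ × 5.972×10²⁴ = 3.986×10¹⁴ m³/s².
r = 6371 + 8384 = 14755 km = 1.4755×10⁷ m.
Escape speed v_esc = √(2μ/r) = √(2 × 3.986×10¹⁴ / 1.476×10⁷) = √(5.403×10⁷) = 7350 m/s.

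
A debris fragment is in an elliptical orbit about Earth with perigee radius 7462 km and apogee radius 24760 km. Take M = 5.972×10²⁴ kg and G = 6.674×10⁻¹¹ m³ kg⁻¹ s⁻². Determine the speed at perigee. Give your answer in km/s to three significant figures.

v ≈ 9.06 km/s

μ = GM = 6.674×10⁻¹¹ × 5.972×10²⁴ = 3.986×10¹⁴ m³/s².
Semi-major axis a = (r_p + r_a)/2 = 16111 km = 1.611×10⁷ m.
Vis-viva: v² = μ(2/r − 1/a) = 3.986×10¹⁴ × (2.680×10⁻⁷ − 6.207×10⁻⁸) = 8.209×10⁷ m²/s².
v = 9060 m/s = 9.060 km/s.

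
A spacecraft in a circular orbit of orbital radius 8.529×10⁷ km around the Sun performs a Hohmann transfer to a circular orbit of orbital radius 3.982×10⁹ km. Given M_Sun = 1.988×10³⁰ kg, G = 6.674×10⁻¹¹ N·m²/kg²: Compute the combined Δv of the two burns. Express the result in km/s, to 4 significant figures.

Δv_total ≈ 20.34 km/s

μ = GM = 6.674×10⁻¹¹ × 1.988×10³⁰ = 1.327×10²⁰ m³/s².
r₁ = 8.529×10⁷ km = 8.529×10¹⁰ m.
r₂ = 3.982×10⁹ km = 3.982×10¹² m.
Transfer ellipse a_t = (r₁ + r₂)/2 = 2.034×10¹² m.
At r₁: circular v_c1 = √(μ/r₁) = 39440 m/s; transfer-perihelion v_p = √[μ(2/r₁ − 1/a_t)] = 55190 m/s.
Δv₁ = v_p − v_c1 = 15750 m/s.
At r₂: circular v_c2 = √(μ/r₂) = 5772 m/s; transfer-aphelion v_a = √[μ(2/r₂ − 1/a_t)] = 1182 m/s.
Δv₂ = v_c2 − v_a = 4590 m/s.
Total Δv = Δv₁ + Δv₂ = 20340 m/s = 20.34 km/s.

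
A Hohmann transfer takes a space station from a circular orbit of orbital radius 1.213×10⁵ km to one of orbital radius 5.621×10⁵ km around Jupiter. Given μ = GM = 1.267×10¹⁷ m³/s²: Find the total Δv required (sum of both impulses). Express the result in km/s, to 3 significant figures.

r₁ = 1.213×10⁵ km = 1.213×10⁸ m.
r₂ = 5.621×10⁵ km = 5.621×10⁸ m.
Transfer ellipse a_t = (r₁ + r₂)/2 = 3.417×10⁸ m.
At r₁: circular v_c1 = √(μ/r₁) = 32320 m/s; transfer-perijove v_p = √[μ(2/r₁ − 1/a_t)] = 41450 m/s.
Δv₁ = v_p − v_c1 = 9133 m/s.
At r₂: circular v_c2 = √(μ/r₂) = 15010 m/s; transfer-apojove v_a = √[μ(2/r₂ − 1/a_t)] = 8945 m/s.
Δv₂ = v_c2 − v_a = 6068 m/s.
Total Δv = Δv₁ + Δv₂ = 15200 m/s = 15.20 km/s.

Δv_total ≈ 15.2 km/s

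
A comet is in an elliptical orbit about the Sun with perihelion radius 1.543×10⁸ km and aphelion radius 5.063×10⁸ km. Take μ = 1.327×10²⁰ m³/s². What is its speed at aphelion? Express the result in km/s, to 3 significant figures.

Semi-major axis a = (r_p + r_a)/2 = 3.3030×10⁸ km = 3.303×10¹¹ m.
Vis-viva: v² = μ(2/r − 1/a) = 1.327×10²⁰ × (3.950×10⁻¹² − 3.028×10⁻¹²) = 1.224×10⁸ m²/s².
v = 11070 m/s = 11.07 km/s.

v ≈ 11.1 km/s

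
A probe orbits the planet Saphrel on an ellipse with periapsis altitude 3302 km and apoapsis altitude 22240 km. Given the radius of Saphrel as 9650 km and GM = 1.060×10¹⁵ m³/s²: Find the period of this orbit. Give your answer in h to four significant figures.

r_p = 9650 + 3302 = 12952 km = 1.2952×10⁷ m.
r_a = 9650 + 22240 = 31890 km = 3.1890×10⁷ m.
Semi-major axis a = (r_p + r_a)/2 = (12952 + 31890)/2 = 22421 km = 2.242×10⁷ m.
By Kepler's third law T = 2π√(a³/μ) = 2π × 3.261×10³ = 2.049×10⁴ s.
= 5.691 h.

T ≈ 5.691 h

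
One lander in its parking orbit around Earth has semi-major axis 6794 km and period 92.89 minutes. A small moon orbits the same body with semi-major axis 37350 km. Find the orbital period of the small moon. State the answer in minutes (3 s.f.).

T₂ ≈ 1200 minutes

Kepler's third law: T² ∝ a³, so T₂ = T₁ (a₂/a₁)^(3/2).
a₂/a₁ = 5.497, (a₂/a₁)^(3/2) = 12.89.
T₂ = 92.89 × 12.89 = 1197 minutes.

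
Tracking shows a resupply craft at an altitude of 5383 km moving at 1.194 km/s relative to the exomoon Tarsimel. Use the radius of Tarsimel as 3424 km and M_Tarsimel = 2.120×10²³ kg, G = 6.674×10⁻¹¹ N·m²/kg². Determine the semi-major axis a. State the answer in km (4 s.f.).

a ≈ 7916 km

μ = GM = 6.674×10⁻¹¹ × 2.120×10²³ = 1.415×10¹³ m³/s².
r = 3424 + 5383 = 8807.0 km = 8.807×10⁶ m.
Vis-viva rearranged: 1/a = 2/r − v²/μ = 2.271×10⁻⁷ − 1.008×10⁻⁷ = 1.263×10⁻⁷ m⁻¹.
a = 7.916×10⁶ m = 7915.6 km.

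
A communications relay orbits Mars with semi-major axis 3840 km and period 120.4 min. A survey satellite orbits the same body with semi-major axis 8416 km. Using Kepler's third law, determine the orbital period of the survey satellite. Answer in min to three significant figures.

T₂ ≈ 391 min

Kepler's third law: T² ∝ a³, so T₂ = T₁ (a₂/a₁)^(3/2).
a₂/a₁ = 2.192, (a₂/a₁)^(3/2) = 3.245.
T₂ = 120.4 × 3.245 = 390.7 min.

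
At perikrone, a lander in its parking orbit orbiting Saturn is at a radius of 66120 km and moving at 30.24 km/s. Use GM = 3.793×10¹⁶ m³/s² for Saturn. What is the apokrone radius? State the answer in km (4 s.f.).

apokrone radius ≈ 2.597×10⁵ km

r_p = 6.612×10⁷ m.
Specific energy ε = v²/2 − μ/r = -1.164×10⁸ J/kg, so a = −μ/(2ε) = 1.629×10⁸ m.
The apsides satisfy r_p + r_a = 2a, so the apokrone radius is 2a − r_p = 2.597×10⁸ m = 2.5967×10⁵ km.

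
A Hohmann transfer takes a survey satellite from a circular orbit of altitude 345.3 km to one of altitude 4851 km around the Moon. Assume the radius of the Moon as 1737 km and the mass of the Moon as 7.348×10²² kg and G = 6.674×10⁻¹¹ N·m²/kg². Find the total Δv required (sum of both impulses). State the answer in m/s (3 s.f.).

Δv_total ≈ 622 m/s

μ = GM = 6.674×10⁻¹¹ × 7.348×10²² = 4.904×10¹² m³/s².
r₁ = 1737 + 345.3 = 2082.3 km = 2.0823×10⁶ m.
r₂ = 1737 + 4851 = 6588.0 km = 6.5880×10⁶ m.
Transfer ellipse a_t = (r₁ + r₂)/2 = 4.335×10⁶ m.
At r₁: circular v_c1 = √(μ/r₁) = 1535 m/s; transfer-perilune v_p = √[μ(2/r₁ − 1/a_t)] = 1892 m/s.
Δv₁ = v_p − v_c1 = 357.2 m/s.
At r₂: circular v_c2 = √(μ/r₂) = 862.8 m/s; transfer-apolune v_a = √[μ(2/r₂ − 1/a_t)] = 598.0 m/s.
Δv₂ = v_c2 − v_a = 264.8 m/s.
Total Δv = Δv₁ + Δv₂ = 622.0 m/s.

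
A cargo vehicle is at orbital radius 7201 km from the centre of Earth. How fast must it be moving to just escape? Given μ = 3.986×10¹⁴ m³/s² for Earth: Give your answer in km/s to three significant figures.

v_esc ≈ 10.5 km/s

r = 7201 km = 7.201×10⁶ m.
Escape speed v_esc = √(2μ/r) = √(2 × 3.986×10¹⁴ / 7.201×10⁶) = √(1.107×10⁸) = 10520 m/s.
= 10.52 km/s.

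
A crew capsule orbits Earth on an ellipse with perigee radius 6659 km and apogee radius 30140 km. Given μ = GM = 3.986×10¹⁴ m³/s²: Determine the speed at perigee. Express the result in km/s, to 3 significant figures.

v ≈ 9.90 km/s

Semi-major axis a = (r_p + r_a)/2 = 18400 km = 1.840×10⁷ m.
Vis-viva: v² = μ(2/r − 1/a) = 3.986×10¹⁴ × (3.003×10⁻⁷ − 5.435×10⁻⁸) = 9.805×10⁷ m²/s².
v = 9902 m/s = 9.902 km/s.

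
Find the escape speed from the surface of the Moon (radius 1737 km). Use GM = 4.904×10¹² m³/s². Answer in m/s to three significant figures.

r = R = 1.737×10⁶ m.
Escape speed v_esc = √(2μ/r) = √(2 × 4.904×10¹² / 1.737×10⁶) = √(5.647×10⁶) = 2376 m/s.

v_esc ≈ 2380 m/s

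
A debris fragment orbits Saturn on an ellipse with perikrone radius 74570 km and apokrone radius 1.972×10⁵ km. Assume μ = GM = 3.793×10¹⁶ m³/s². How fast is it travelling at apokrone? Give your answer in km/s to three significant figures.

v ≈ 10.3 km/s

Semi-major axis a = (r_p + r_a)/2 = 1.3588×10⁵ km = 1.359×10⁸ m.
Vis-viva: v² = μ(2/r − 1/a) = 3.793×10¹⁶ × (1.014×10⁻⁸ − 7.359×10⁻⁹) = 1.056×10⁸ m²/s².
v = 10270 m/s = 10.27 km/s.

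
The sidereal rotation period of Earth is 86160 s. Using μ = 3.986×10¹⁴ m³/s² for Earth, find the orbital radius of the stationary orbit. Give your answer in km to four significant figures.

r_sync ≈ 42160 km

A synchronous orbit has period T, so by Kepler's third law a = (μT²/4π²)^(1/3).
μT²/4π² = 3.986×10¹⁴ × (8.616×10⁴)² / 39.48 = 7.495×10²² m³.
a = 4.216×10⁷ m = 42163 km.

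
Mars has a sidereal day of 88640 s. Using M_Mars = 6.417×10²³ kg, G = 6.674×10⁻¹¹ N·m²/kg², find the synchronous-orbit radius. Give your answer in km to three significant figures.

r_sync ≈ 20400 km

μ = GM = 6.674×10⁻¹¹ × 6.417×10²³ = 4.283×10¹³ m³/s².
A synchronous orbit has period T, so by Kepler's third law a = (μT²/4π²)^(1/3).
μT²/4π² = 4.283×10¹³ × (8.864×10⁴)² / 39.48 = 8.524×10²¹ m³.
a = 2.043×10⁷ m = 20427 km.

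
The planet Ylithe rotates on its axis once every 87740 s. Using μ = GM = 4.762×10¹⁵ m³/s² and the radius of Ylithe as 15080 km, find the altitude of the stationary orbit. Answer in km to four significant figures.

h_sync ≈ 82480 km

A synchronous orbit has period T, so by Kepler's third law a = (μT²/4π²)^(1/3).
μT²/4π² = 4.762×10¹⁵ × (8.774×10⁴)² / 39.48 = 9.286×10²³ m³.
a = 9.756×10⁷ m = 97561 km.
Altitude h = a − R = 97561 − 15080 = 82481 km.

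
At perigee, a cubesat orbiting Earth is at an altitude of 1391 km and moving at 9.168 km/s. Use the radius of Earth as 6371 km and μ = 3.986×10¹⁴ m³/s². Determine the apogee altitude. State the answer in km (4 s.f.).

apogee altitude ≈ 28600 km

r_p = 6371 + 1391 = 7762.0 km = 7.762×10⁶ m.
Specific energy ε = v²/2 − μ/r = -9.327×10⁶ J/kg, so a = −μ/(2ε) = 2.137×10⁷ m.
The apsides satisfy r_p + r_a = 2a, so the apogee radius is 2a − r_p = 3.498×10⁷ m = 34976 km.
Apogee altitude = 34976 − 6371 = 28605 km.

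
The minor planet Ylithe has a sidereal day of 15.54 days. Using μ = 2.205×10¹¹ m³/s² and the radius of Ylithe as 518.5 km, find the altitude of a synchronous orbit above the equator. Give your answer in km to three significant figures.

h_sync ≈ 21100 km

T = 15.54 days = 1.343×10⁶ s.
A synchronous orbit has period T, so by Kepler's third law a = (μT²/4π²)^(1/3).
μT²/4π² = 2.205×10¹¹ × (1.343×10⁶)² / 39.48 = 1.007×10²² m³.
a = 2.159×10⁷ m = 21594 km.
Altitude h = a − R = 21594 − 518.5 = 21075 km.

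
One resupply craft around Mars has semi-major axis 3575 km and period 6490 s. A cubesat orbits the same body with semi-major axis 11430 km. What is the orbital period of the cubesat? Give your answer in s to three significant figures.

T₂ ≈ 37100 s

Kepler's third law: T² ∝ a³, so T₂ = T₁ (a₂/a₁)^(3/2).
a₂/a₁ = 3.197, (a₂/a₁)^(3/2) = 5.717.
T₂ = 6490 × 5.717 = 37100 s.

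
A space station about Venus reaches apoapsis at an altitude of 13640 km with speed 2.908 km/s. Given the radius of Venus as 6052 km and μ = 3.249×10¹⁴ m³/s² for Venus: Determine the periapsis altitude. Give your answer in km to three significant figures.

periapsis altitude ≈ 733 km

r_a = 6052 + 13640 = 19692 km = 1.969×10⁷ m.
Specific energy ε = v²/2 − μ/r = -1.227×10⁷ J/kg, so a = −μ/(2ε) = 1.324×10⁷ m.
The apsides satisfy r_p + r_a = 2a, so the periapsis radius is 2a − r_a = 6.785×10⁶ m = 6785.4 km.
Periapsis altitude = 6785.4 − 6052 = 733.37 km.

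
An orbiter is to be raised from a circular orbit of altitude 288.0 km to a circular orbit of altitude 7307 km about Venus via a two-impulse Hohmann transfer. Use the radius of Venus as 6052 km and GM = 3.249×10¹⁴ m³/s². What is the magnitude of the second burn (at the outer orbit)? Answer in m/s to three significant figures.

r₁ = 6052 + 288.0 = 6340.0 km = 6.3400×10⁶ m.
r₂ = 6052 + 7307 = 13359 km = 1.3359×10⁷ m.
Transfer ellipse a_t = (r₁ + r₂)/2 = 9.850×10⁶ m.
At r₁: circular v_c1 = √(μ/r₁) = 7159 m/s; transfer-periapsis v_p = √[μ(2/r₁ − 1/a_t)] = 8337 m/s.
At r₂: circular v_c2 = √(μ/r₂) = 4932 m/s; transfer-apoapsis v_a = √[μ(2/r₂ − 1/a_t)] = 3957 m/s.
Δv₂ = v_c2 − v_a = 975.0 m/s.

Δv ≈ 975 m/s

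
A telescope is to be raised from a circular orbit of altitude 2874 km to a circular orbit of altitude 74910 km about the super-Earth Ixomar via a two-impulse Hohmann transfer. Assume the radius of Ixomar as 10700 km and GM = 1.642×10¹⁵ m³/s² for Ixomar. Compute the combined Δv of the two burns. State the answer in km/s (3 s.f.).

Δv_total ≈ 5.54 km/s

r₁ = 10700 + 2874 = 13574 km = 1.3574×10⁷ m.
r₂ = 10700 + 74910 = 85610 km = 8.5610×10⁷ m.
Transfer ellipse a_t = (r₁ + r₂)/2 = 4.959×10⁷ m.
At r₁: circular v_c1 = √(μ/r₁) = 11000 m/s; transfer-periapsis v_p = √[μ(2/r₁ − 1/a_t)] = 14450 m/s.
Δv₁ = v_p − v_c1 = 3452 m/s.
At r₂: circular v_c2 = √(μ/r₂) = 4379 m/s; transfer-apoapsis v_a = √[μ(2/r₂ − 1/a_t)] = 2291 m/s.
Δv₂ = v_c2 − v_a = 2088 m/s.
Total Δv = Δv₁ + Δv₂ = 5540 m/s = 5.540 km/s.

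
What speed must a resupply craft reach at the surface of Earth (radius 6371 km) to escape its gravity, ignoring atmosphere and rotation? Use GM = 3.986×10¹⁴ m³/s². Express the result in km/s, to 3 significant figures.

v_esc ≈ 11.2 km/s

r = R = 6.371×10⁶ m.
Escape speed v_esc = √(2μ/r) = √(2 × 3.986×10¹⁴ / 6.371×10⁶) = √(1.251×10⁸) = 11190 m/s.
= 11.19 km/s.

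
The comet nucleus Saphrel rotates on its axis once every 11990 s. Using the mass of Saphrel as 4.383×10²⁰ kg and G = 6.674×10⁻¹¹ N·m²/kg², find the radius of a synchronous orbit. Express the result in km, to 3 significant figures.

r_sync ≈ 474 km

μ = GM = 6.674×10⁻¹¹ × 4.383×10²⁰ = 2.925×10¹⁰ m³/s².
A synchronous orbit has period T, so by Kepler's third law a = (μT²/4π²)^(1/3).
μT²/4π² = 2.925×10¹⁰ × (1.199×10⁴)² / 39.48 = 1.065×10¹⁷ m³.
a = 4.740×10⁵ m = 474.04 km.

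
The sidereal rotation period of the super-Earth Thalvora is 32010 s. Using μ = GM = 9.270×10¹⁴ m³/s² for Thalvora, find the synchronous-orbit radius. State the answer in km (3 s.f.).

A synchronous orbit has period T, so by Kepler's third law a = (μT²/4π²)^(1/3).
μT²/4π² = 9.270×10¹⁴ × (3.201×10⁴)² / 39.48 = 2.406×10²² m³.
a = 2.887×10⁷ m = 28869 km.

r_sync ≈ 28900 km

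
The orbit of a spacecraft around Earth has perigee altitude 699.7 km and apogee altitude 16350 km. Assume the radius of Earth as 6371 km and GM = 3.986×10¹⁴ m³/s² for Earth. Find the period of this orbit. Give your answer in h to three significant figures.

T ≈ 5.03 h

r_p = 6371 + 699.7 = 7070.7 km = 7.0707×10⁶ m.
r_a = 6371 + 16350 = 22721 km = 2.2721×10⁷ m.
Semi-major axis a = (r_p + r_a)/2 = (7070.7 + 22721)/2 = 14896 km = 1.490×10⁷ m.
By Kepler's third law T = 2π√(a³/μ) = 2π × 2.880×10³ = 1.809×10⁴ s.
= 5.026 h.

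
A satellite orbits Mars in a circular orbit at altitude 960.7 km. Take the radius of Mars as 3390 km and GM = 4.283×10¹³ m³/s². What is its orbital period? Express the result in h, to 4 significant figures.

T ≈ 2.420 h

r = 3390 + 960.7 = 4350.7 km = 4.3507×10⁶ m.
Kepler's third law: T = 2π√(r³/μ) = 2π√((4.351×10⁶)³ / 4.283×10¹³).
r³/μ = 1.923×10⁶ s², so T = 2π × 1.387×10³ = 8.713×10³ s.
Converting: 8.713×10³ s ÷ 3600 = 2.420 h.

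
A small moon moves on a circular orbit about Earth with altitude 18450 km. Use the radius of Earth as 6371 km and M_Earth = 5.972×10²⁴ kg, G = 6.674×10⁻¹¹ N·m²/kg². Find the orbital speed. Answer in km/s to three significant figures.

μ = GM = 6.674×10⁻¹¹ × 5.972×10²⁴ = 3.986×10¹⁴ m³/s².
r = 6371 + 18450 = 24821 km = 2.4821×10⁷ m.
For a circular orbit v = √(μ/r) = √(3.986×10¹⁴ / 2.482×10⁷) = √(1.606×10⁷) = 4007 m/s.
That is 4.007 km/s.

v ≈ 4.01 km/s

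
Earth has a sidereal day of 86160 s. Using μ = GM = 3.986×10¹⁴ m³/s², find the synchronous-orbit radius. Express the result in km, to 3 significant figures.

A synchronous orbit has period T, so by Kepler's third law a = (μT²/4π²)^(1/3).
μT²/4π² = 3.986×10¹⁴ × (8.616×10⁴)² / 39.48 = 7.495×10²² m³.
a = 4.216×10⁷ m = 42163 km.

r_sync ≈ 42200 km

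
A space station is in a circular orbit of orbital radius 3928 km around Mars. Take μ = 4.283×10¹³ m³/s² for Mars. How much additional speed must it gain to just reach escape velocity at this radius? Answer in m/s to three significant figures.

r = 3928 km = 3.928×10⁶ m.
Circular speed v_c = √(μ/r) = 3302 m/s.
Escape speed v_esc = √(2μ/r) = √2 × v_c = 4670 m/s.
Δv = v_esc − v_c = 1368 m/s.

Δv ≈ 1370 m/s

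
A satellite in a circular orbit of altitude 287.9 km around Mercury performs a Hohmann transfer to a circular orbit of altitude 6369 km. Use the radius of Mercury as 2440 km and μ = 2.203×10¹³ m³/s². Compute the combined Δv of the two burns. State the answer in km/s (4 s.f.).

Δv_total ≈ 1.164 km/s

r₁ = 2440 + 287.9 = 2727.9 km = 2.7279×10⁶ m.
r₂ = 2440 + 6369 = 8809.0 km = 8.8090×10⁶ m.
Transfer ellipse a_t = (r₁ + r₂)/2 = 5.768×10⁶ m.
At r₁: circular v_c1 = √(μ/r₁) = 2842 m/s; transfer-periherm v_p = √[μ(2/r₁ − 1/a_t)] = 3512 m/s.
Δv₁ = v_p − v_c1 = 670.0 m/s.
At r₂: circular v_c2 = √(μ/r₂) = 1581 m/s; transfer-apoherm v_a = √[μ(2/r₂ − 1/a_t)] = 1087 m/s.
Δv₂ = v_c2 − v_a = 493.9 m/s.
Total Δv = Δv₁ + Δv₂ = 1164 m/s = 1.164 km/s.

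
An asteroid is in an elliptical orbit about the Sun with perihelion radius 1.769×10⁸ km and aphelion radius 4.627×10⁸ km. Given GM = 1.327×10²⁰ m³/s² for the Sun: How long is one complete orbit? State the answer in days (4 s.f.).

Semi-major axis a = (r_p + r_a)/2 = (1.7690×10⁸ + 4.6270×10⁸)/2 = 3.1980×10⁸ km = 3.198×10¹¹ m.
By Kepler's third law T = 2π√(a³/μ) = 2π × 1.570×10⁷ = 9.864×10⁷ s.
= 1142 days.

T ≈ 1142 days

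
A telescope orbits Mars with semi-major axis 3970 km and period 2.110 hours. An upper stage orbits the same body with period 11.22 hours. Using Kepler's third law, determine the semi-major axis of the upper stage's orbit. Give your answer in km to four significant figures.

Kepler's third law: a³ ∝ T², so a₂ = a₁ (T₂/T₁)^(2/3).
T₂/T₁ = 5.318, (T₂/T₁)^(2/3) = 3.047.
a₂ = 3970 × 3.047 = 12090 km.

a₂ ≈ 12090 km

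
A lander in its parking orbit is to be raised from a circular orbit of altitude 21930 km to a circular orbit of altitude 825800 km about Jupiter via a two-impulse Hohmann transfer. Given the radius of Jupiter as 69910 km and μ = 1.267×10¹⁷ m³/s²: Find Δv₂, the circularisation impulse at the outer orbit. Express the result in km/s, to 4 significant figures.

Δv ≈ 6.764 km/s

r₁ = 69910 + 21930 = 91840 km = 9.1840×10⁷ m.
r₂ = 69910 + 825800 = 895710 km = 8.9571×10⁸ m.
Transfer ellipse a_t = (r₁ + r₂)/2 = 4.938×10⁸ m.
At r₁: circular v_c1 = √(μ/r₁) = 37140 m/s; transfer-perijove v_p = √[μ(2/r₁ − 1/a_t)] = 50030 m/s.
At r₂: circular v_c2 = √(μ/r₂) = 11890 m/s; transfer-apojove v_a = √[μ(2/r₂ − 1/a_t)] = 5129 m/s.
Δv₂ = v_c2 − v_a = 6764 m/s.
= 6.764 km/s.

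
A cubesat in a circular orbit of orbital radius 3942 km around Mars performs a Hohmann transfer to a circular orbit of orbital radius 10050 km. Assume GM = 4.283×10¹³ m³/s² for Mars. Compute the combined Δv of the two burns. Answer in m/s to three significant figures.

r₁ = 3942 km = 3.942×10⁶ m.
r₂ = 10050 km = 1.005×10⁷ m.
Transfer ellipse a_t = (r₁ + r₂)/2 = 6.996×10⁶ m.
At r₁: circular v_c1 = √(μ/r₁) = 3296 m/s; transfer-periapsis v_p = √[μ(2/r₁ − 1/a_t)] = 3951 m/s.
Δv₁ = v_p − v_c1 = 654.5 m/s.
At r₂: circular v_c2 = √(μ/r₂) = 2064 m/s; transfer-apoapsis v_a = √[μ(2/r₂ − 1/a_t)] = 1550 m/s.
Δv₂ = v_c2 − v_a = 514.8 m/s.
Total Δv = Δv₁ + Δv₂ = 1169 m/s.

Δv_total ≈ 1170 m/s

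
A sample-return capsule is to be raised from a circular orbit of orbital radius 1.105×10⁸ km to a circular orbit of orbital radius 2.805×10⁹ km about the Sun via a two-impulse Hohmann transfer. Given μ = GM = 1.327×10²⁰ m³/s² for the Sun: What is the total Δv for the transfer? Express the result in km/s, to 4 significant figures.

r₁ = 1.105×10⁸ km = 1.105×10¹¹ m.
r₂ = 2.805×10⁹ km = 2.805×10¹² m.
Transfer ellipse a_t = (r₁ + r₂)/2 = 1.458×10¹² m.
At r₁: circular v_c1 = √(μ/r₁) = 34650 m/s; transfer-perihelion v_p = √[μ(2/r₁ − 1/a_t)] = 48070 m/s.
Δv₁ = v_p − v_c1 = 13420 m/s.
At r₂: circular v_c2 = √(μ/r₂) = 6878 m/s; transfer-aphelion v_a = √[μ(2/r₂ − 1/a_t)] = 1894 m/s.
Δv₂ = v_c2 − v_a = 4984 m/s.
Total Δv = Δv₁ + Δv₂ = 18400 m/s = 18.40 km/s.

Δv_total ≈ 18.40 km/s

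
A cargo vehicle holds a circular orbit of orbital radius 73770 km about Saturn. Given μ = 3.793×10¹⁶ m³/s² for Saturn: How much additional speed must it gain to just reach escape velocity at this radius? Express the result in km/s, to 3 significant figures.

r = 73770 km = 7.377×10⁷ m.
Circular speed v_c = √(μ/r) = 22680 m/s.
Escape speed v_esc = √(2μ/r) = √2 × v_c = 32070 m/s.
Δv = v_esc − v_c = 9392 m/s = 9.392 km/s.

Δv ≈ 9.39 km/s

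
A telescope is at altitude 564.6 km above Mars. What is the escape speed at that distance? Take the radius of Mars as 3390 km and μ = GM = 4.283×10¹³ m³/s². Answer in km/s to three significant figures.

r = 3390 + 564.6 = 3954.6 km = 3.9546×10⁶ m.
Escape speed v_esc = √(2μ/r) = √(2 × 4.283×10¹³ / 3.955×10⁶) = √(2.166×10⁷) = 4654 m/s.
= 4.654 km/s.

v_esc ≈ 4.65 km/s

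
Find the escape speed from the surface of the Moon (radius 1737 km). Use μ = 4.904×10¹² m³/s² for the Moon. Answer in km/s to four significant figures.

v_esc ≈ 2.376 km/s

r = R = 1.737×10⁶ m.
Escape speed v_esc = √(2μ/r) = √(2 × 4.904×10¹² / 1.737×10⁶) = √(5.647×10⁶) = 2376 m/s.
= 2.376 km/s.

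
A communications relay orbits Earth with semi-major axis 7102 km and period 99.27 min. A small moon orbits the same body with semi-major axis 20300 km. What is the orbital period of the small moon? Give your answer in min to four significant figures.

Kepler's third law: T² ∝ a³, so T₂ = T₁ (a₂/a₁)^(3/2).
a₂/a₁ = 2.858, (a₂/a₁)^(3/2) = 4.833.
T₂ = 99.27 × 4.833 = 479.7 min.

T₂ ≈ 479.7 min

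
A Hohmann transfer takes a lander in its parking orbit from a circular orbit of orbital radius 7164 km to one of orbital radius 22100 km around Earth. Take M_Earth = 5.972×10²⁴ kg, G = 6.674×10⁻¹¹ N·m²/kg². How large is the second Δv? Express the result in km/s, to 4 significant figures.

μ = GM = 6.674×10⁻¹¹ × 5.972×10²⁴ = 3.986×10¹⁴ m³/s².
r₁ = 7164 km = 7.164×10⁶ m.
r₂ = 22100 km = 2.210×10⁷ m.
Transfer ellipse a_t = (r₁ + r₂)/2 = 1.463×10⁷ m.
At r₁: circular v_c1 = √(μ/r₁) = 7459 m/s; transfer-perigee v_p = √[μ(2/r₁ − 1/a_t)] = 9167 m/s.
At r₂: circular v_c2 = √(μ/r₂) = 4247 m/s; transfer-apogee v_a = √[μ(2/r₂ − 1/a_t)] = 2972 m/s.
Δv₂ = v_c2 − v_a = 1275 m/s.
= 1.275 km/s.

Δv ≈ 1.275 km/s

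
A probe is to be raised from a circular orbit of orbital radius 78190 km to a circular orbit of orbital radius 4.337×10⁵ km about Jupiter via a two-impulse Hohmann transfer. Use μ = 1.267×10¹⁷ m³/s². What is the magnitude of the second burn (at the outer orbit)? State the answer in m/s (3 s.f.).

Δv ≈ 7640 m/s

r₁ = 78190 km = 7.819×10⁷ m.
r₂ = 4.337×10⁵ km = 4.337×10⁸ m.
Transfer ellipse a_t = (r₁ + r₂)/2 = 2.559×10⁸ m.
At r₁: circular v_c1 = √(μ/r₁) = 40250 m/s; transfer-perijove v_p = √[μ(2/r₁ − 1/a_t)] = 52400 m/s.
At r₂: circular v_c2 = √(μ/r₂) = 17090 m/s; transfer-apojove v_a = √[μ(2/r₂ − 1/a_t)] = 9447 m/s.
Δv₂ = v_c2 − v_a = 7645 m/s.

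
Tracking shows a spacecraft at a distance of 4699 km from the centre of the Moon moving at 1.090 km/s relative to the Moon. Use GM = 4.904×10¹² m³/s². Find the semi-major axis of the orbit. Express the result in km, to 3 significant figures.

a ≈ 5450 km

r = 4.699×10⁶ m.
Vis-viva rearranged: 1/a = 2/r − v²/μ = 4.256×10⁻⁷ − 2.423×10⁻⁷ = 1.834×10⁻⁷ m⁻¹.
a = 5.454×10⁶ m = 5454.0 km.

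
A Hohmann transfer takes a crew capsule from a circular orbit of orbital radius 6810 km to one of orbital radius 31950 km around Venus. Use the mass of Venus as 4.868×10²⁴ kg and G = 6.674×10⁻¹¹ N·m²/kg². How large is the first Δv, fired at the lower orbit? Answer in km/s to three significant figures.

Δv ≈ 1.96 km/s

μ = GM = 6.674×10⁻¹¹ × 4.868×10²⁴ = 3.249×10¹⁴ m³/s².
r₁ = 6810 km = 6.810×10⁶ m.
r₂ = 31950 km = 3.195×10⁷ m.
Transfer ellipse a_t = (r₁ + r₂)/2 = 1.938×10⁷ m.
At r₁: circular v_c1 = √(μ/r₁) = 6907 m/s; transfer-periapsis v_p = √[μ(2/r₁ − 1/a_t)] = 8869 m/s.
Δv₁ = v_p − v_c1 = 1961 m/s.
= 1.961 km/s.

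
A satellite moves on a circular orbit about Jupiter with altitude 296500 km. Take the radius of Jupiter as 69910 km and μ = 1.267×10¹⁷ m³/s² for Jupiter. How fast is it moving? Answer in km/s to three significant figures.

v ≈ 18.6 km/s

r = 69910 + 296500 = 366410 km = 3.6641×10⁸ m.
For a circular orbit v = √(μ/r) = √(1.267×10¹⁷ / 3.664×10⁸) = √(3.458×10⁸) = 18600 m/s.
That is 18.60 km/s.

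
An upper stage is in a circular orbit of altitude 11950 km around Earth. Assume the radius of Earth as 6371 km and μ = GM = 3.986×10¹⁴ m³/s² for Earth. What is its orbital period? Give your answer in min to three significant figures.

T ≈ 411 min

r = 6371 + 11950 = 18321 km = 1.8321×10⁷ m.
Kepler's third law: T = 2π√(r³/μ) = 2π√((1.832×10⁷)³ / 3.986×10¹⁴).
r³/μ = 1.543×10⁷ s², so T = 2π × 3.928×10³ = 2.468×10⁴ s.
Converting: 2.468×10⁴ s ÷ 60.00 = 411.3 min.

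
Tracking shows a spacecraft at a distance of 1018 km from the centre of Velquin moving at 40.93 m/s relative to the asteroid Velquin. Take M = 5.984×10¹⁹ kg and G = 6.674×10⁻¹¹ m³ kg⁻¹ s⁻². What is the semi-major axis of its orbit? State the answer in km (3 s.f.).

μ = GM = 6.674×10⁻¹¹ × 5.984×10¹⁹ = 3.994×10⁹ m³/s².
r = 1.018×10⁶ m.
Vis-viva rearranged: 1/a = 2/r − v²/μ = 1.965×10⁻⁶ − 4.195×10⁻⁷ = 1.545×10⁻⁶ m⁻¹.
a = 6.472×10⁵ m = 647.18 km.

a ≈ 647 km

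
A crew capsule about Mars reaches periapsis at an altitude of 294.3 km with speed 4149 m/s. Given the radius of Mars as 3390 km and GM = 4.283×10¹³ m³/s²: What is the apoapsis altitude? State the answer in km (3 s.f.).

r_p = 3390 + 294.3 = 3684.3 km = 3.684×10⁶ m.
Specific energy ε = v²/2 − μ/r = -3.018×10⁶ J/kg, so a = −μ/(2ε) = 7.096×10⁶ m.
The apsides satisfy r_p + r_a = 2a, so the apoapsis radius is 2a − r_p = 1.051×10⁷ m = 10508 km.
Apoapsis altitude = 10508 − 3390 = 7117.7 km.

apoapsis altitude ≈ 7120 km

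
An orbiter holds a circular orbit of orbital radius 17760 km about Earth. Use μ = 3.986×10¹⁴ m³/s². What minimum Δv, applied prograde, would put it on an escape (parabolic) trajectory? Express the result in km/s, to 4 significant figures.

Δv ≈ 1.962 km/s

r = 17760 km = 1.776×10⁷ m.
Circular speed v_c = √(μ/r) = 4737 m/s.
Escape speed v_esc = √(2μ/r) = √2 × v_c = 6700 m/s.
Δv = v_esc − v_c = 1962 m/s = 1.962 km/s.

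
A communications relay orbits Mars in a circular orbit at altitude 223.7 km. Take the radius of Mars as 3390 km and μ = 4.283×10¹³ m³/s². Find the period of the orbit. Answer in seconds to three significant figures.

T ≈ 6600 seconds

r = 3390 + 223.7 = 3613.7 km = 3.6137×10⁶ m.
Kepler's third law: T = 2π√(r³/μ) = 2π√((3.614×10⁶)³ / 4.283×10¹³).
r³/μ = 1.102×10⁶ s², so T = 2π × 1.050×10³ = 6.595×10³ s.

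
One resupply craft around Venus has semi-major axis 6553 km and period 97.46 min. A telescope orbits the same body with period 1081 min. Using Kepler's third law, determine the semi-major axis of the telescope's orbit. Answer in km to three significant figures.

Kepler's third law: a³ ∝ T², so a₂ = a₁ (T₂/T₁)^(2/3).
T₂/T₁ = 11.09, (T₂/T₁)^(2/3) = 4.974.
a₂ = 6553 × 4.974 = 32590 km.

a₂ ≈ 32600 km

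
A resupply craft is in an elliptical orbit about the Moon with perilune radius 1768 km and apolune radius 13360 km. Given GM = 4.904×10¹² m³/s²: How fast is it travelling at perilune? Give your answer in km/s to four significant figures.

v ≈ 2.213 km/s

Semi-major axis a = (r_p + r_a)/2 = 7564.0 km = 7.564×10⁶ m.
Vis-viva: v² = μ(2/r − 1/a) = 4.904×10¹² × (1.131×10⁻⁶ − 1.322×10⁻⁷) = 4.899×10⁶ m²/s².
v = 2213 m/s = 2.213 km/s.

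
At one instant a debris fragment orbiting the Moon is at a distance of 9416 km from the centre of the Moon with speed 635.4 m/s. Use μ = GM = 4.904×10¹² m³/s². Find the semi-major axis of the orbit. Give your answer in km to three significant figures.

a ≈ 7690 km

r = 9.416×10⁶ m.
Specific orbital energy ε = v²/2 − μ/r = (635.4)²/2 − 4.904×10¹²/9.416×10⁶ = -3.189×10⁵ J/kg.
Since ε = −μ/(2a), a = −μ/(2ε) = 7.688×10⁶ m = 7687.7 km.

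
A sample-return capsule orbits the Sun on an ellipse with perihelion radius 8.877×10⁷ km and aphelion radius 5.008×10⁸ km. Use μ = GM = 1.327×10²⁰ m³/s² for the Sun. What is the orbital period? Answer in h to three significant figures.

T ≈ 24200 h

Semi-major axis a = (r_p + r_a)/2 = (8.8770×10⁷ + 5.0080×10⁸)/2 = 2.9478×10⁸ km = 2.948×10¹¹ m.
By Kepler's third law T = 2π√(a³/μ) = 2π × 1.389×10⁷ = 8.730×10⁷ s.
= 24250 h.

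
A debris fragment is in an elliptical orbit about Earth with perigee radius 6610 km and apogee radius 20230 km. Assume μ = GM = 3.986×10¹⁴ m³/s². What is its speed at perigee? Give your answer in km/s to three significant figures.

Semi-major axis a = (r_p + r_a)/2 = 13420 km = 1.342×10⁷ m.
Vis-viva: v² = μ(2/r − 1/a) = 3.986×10¹⁴ × (3.026×10⁻⁷ − 7.452×10⁻⁸) = 9.090×10⁷ m²/s².
v = 9534 m/s = 9.534 km/s.

v ≈ 9.53 km/s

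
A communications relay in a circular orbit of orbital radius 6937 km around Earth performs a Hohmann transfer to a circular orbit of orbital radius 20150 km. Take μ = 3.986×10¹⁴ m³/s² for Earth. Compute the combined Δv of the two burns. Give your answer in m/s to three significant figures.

r₁ = 6937 km = 6.937×10⁶ m.
r₂ = 20150 km = 2.015×10⁷ m.
Transfer ellipse a_t = (r₁ + r₂)/2 = 1.354×10⁷ m.
At r₁: circular v_c1 = √(μ/r₁) = 7580 m/s; transfer-perigee v_p = √[μ(2/r₁ − 1/a_t)] = 9246 m/s.
Δv₁ = v_p − v_c1 = 1666 m/s.
At r₂: circular v_c2 = √(μ/r₂) = 4448 m/s; transfer-apogee v_a = √[μ(2/r₂ − 1/a_t)] = 3183 m/s.
Δv₂ = v_c2 − v_a = 1265 m/s.
Total Δv = Δv₁ + Δv₂ = 2930 m/s.

Δv_total ≈ 2930 m/s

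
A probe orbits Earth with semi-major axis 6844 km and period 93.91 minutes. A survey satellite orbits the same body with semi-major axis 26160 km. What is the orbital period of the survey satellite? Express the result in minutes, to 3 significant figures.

T₂ ≈ 702 minutes

Kepler's third law: T² ∝ a³, so T₂ = T₁ (a₂/a₁)^(3/2).
a₂/a₁ = 3.822, (a₂/a₁)^(3/2) = 7.473.
T₂ = 93.91 × 7.473 = 701.8 minutes.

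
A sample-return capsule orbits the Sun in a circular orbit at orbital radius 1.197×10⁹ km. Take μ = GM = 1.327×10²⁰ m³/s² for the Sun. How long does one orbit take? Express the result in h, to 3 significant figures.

r = 1.197×10⁹ km = 1.197×10¹² m.
Kepler's third law: T = 2π√(r³/μ) = 2π√((1.197×10¹²)³ / 1.327×10²⁰).
r³/μ = 1.292×10¹⁶ s², so T = 2π × 1.137×10⁸ = 7.143×10⁸ s.
Converting: 7.143×10⁸ s ÷ 3600 = 1.984×10⁵ h.

T ≈ 198000 h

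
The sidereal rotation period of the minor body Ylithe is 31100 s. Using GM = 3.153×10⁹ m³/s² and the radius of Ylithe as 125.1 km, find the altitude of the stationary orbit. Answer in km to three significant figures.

A synchronous orbit has period T, so by Kepler's third law a = (μT²/4π²)^(1/3).
μT²/4π² = 3.153×10⁹ × (3.110×10⁴)² / 39.48 = 7.725×10¹⁶ m³.
a = 4.259×10⁵ m = 425.89 km.
Altitude h = a − R = 425.89 − 125.1 = 300.79 km.

h_sync ≈ 301 km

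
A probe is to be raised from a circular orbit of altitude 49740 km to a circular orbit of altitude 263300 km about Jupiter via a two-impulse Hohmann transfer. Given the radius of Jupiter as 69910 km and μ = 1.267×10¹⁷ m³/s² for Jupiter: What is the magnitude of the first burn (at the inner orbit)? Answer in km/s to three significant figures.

Δv ≈ 6.93 km/s

r₁ = 69910 + 49740 = 119650 km = 1.1965×10⁸ m.
r₂ = 69910 + 263300 = 333210 km = 3.3321×10⁸ m.
Transfer ellipse a_t = (r₁ + r₂)/2 = 2.264×10⁸ m.
At r₁: circular v_c1 = √(μ/r₁) = 32540 m/s; transfer-perijove v_p = √[μ(2/r₁ − 1/a_t)] = 39480 m/s.
Δv₁ = v_p − v_c1 = 6934 m/s.
= 6.934 km/s.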